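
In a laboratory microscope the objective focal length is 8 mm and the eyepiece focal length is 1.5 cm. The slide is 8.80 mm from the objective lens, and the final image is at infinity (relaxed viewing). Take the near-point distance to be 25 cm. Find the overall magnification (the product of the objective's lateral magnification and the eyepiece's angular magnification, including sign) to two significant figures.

Convert to cm: f_obj = 8 mm = 0.8 cm; d_o = 8.80 mm = 0.88 cm.
Objective: 1/d_i = 1/f_obj - 1/d_o = 1/0.8 - 1/0.88 = 0.11364 cm^-1, so d_i = 8.800 cm.
m_obj = -d_i/d_o = -8.800/0.88 = -10.000.
Eyepiece angular magnification (image at infinity): M_eye = D/f_e = 25/1.5 = 16.667.
Overall M = m_obj x M_eye = (-10.000)(16.667) = -166.67.

-170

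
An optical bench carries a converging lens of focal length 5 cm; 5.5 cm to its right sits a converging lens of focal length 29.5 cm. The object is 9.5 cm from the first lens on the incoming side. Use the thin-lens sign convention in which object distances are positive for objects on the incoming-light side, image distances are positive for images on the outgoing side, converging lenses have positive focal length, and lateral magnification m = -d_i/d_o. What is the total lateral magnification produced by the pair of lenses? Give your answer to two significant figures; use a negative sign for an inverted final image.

-0.95

Applying the thin-lens equation to the first lens, 1/5 = 1/9.5 + 1/d_i1, which gives d_i1 = 10.556 cm.
Its lateral magnification is m_1 = -d_i1/d_o1 = -(10.556)/9.5 = -1.1111.
This image would form 10.556 cm past lens 1, i.e. 5.056 cm beyond lens 2, so it is a virtual object for lens 2: d_o2 = 5.5 - 10.556 = -5.056 cm.
Applying the thin-lens equation again with f_2 = 29.5 cm and d_o2 = -5.056 cm gives d_i2 = 4.316 cm.
m_2 = -(4.316)/(-5.056) = 0.8537.
Overall magnification: m = m_1 m_2 = -0.9486.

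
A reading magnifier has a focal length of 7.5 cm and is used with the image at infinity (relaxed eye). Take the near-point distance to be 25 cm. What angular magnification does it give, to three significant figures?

3.33

M = D/f = 25/7.5 = 3.333.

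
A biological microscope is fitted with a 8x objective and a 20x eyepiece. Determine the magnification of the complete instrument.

The overall magnification of a compound microscope is the product of the objective and eyepiece magnifications:
M = M_obj x M_eye = 8 x 20 = 160.

160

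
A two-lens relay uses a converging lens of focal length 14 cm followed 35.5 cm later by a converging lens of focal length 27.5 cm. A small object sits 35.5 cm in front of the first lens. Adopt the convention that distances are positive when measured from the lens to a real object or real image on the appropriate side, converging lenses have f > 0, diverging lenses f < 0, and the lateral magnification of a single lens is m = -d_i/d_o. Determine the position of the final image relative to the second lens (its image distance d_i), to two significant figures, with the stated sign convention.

-23 cm

First lens: d_i1 = 1/(1/14 - 1/35.5) = 23.116 cm.
Object distance for lens 2: d_o2 = 35.5 - 23.116 = 12.384 cm.
Second lens: d_i2 = 1/(1/27.5 - 1/(12.384)) = -22.529 cm.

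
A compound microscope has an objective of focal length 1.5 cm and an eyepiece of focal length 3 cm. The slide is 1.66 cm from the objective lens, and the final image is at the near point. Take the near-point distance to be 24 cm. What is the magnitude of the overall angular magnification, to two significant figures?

84

Objective: 1/d_i = 1/f_obj - 1/d_o = 1/1.5 - 1/1.66 = 0.06426 cm^-1, so d_i = 15.563 cm.
m_obj = -d_i/d_o = -15.563/1.66 = -9.375.
Eyepiece angular magnification (image at near point): M_eye = 1 + D/f_e = 1 + 24/3 = 9.000.
Overall M = m_obj x M_eye = (-9.375)(9.000) = -84.38.
|M| = 84.38.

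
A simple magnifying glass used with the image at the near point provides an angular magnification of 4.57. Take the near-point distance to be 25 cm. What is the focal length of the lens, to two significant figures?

7.0 cm

For the image at the near point, M = 1 + D/f.
f = D/(M - 1) = 25/(4.57 - 1) = 7.003 cm.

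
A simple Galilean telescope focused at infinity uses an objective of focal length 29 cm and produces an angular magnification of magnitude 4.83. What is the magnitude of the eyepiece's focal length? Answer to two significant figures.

|M| = f_obj/|f_eye|, so |f_eye| = f_obj/|M| = 29/4.83 = 6.004 cm.
(The eyepiece is diverging, so its signed focal length is -6.004 cm.)

6.0 cm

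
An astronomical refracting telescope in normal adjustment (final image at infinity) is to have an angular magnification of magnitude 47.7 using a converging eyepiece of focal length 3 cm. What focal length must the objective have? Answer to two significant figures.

140 cm

|M| = f_obj/|f_eye|, so f_obj = |M| x |f_eye| = 47.7 x 3 = 143.100 cm.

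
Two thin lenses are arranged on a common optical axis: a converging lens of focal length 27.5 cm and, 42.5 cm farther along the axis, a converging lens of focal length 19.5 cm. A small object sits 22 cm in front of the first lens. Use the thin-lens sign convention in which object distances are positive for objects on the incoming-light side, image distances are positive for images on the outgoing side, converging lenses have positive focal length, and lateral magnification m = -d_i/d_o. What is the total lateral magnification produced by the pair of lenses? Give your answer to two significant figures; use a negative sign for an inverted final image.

Lens 1: 1/d_i1 = 1/f_1 - 1/d_o1 = 1/27.5 - 1/22 = -0.00909 cm^-1, so d_i1 = -110.000 cm.
m_1 = -(-110.000)/22 = 5.0000.
With d_i1 < 0 the first image is virtual and lies on the object side; the object distance for lens 2 is d_o2 = 42.5 - (-110.000) = 152.500 cm.
Lens 2: 1/d_i2 = 1/f_2 - 1/d_o2 = 1/19.5 - 1/(152.500) = 0.04472 cm^-1, so d_i2 = 22.359 cm.
m_2 = -(22.359)/(152.500) = -0.1466.
Total m = m_1 x m_2 = (5.0000)(-0.1466) = -0.7331.

-0.73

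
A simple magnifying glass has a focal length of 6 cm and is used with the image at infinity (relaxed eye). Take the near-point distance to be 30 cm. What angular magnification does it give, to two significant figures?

5.0

M = D/f = 30/6 = 5.000.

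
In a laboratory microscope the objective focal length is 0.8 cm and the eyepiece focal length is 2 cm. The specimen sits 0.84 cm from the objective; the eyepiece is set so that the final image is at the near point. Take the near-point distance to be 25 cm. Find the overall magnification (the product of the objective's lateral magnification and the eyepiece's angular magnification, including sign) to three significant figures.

Objective: 1/d_i = 1/f_obj - 1/d_o = 1/0.8 - 1/0.84 = 0.05952 cm^-1, so d_i = 16.800 cm.
m_obj = -d_i/d_o = -16.800/0.84 = -20.000.
Eyepiece angular magnification (image at near point): M_eye = 1 + D/f_e = 1 + 25/2 = 13.500.
Overall M = m_obj x M_eye = (-20.000)(13.500) = -270.00.

-270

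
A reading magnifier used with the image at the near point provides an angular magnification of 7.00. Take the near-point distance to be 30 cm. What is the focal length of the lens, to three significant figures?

5.00 cm

For the image at the near point, M = 1 + D/f.
f = D/(M - 1) = 30/(7.0 - 1) = 5.000 cm.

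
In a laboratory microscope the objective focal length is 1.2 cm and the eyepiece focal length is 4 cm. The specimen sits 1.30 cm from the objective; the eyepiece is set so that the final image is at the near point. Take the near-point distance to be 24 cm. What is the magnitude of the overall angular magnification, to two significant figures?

84

Objective: 1/d_i = 1/f_obj - 1/d_o = 1/1.2 - 1/1.30 = 0.06410 cm^-1, so d_i = 15.600 cm.
m_obj = -d_i/d_o = -15.600/1.30 = -12.000.
Eyepiece angular magnification (image at near point): M_eye = 1 + D/f_e = 1 + 24/4 = 7.000.
Overall M = m_obj x M_eye = (-12.000)(7.000) = -84.00.
|M| = 84.00.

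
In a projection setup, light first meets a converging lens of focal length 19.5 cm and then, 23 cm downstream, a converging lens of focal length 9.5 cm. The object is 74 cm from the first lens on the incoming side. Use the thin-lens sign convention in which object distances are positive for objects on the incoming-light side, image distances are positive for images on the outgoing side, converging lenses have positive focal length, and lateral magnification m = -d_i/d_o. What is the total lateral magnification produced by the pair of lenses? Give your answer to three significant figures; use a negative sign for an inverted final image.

First lens: d_i1 = 1/(1/19.5 - 1/74) = 26.477 cm.
m_1 = -(26.477)/74 = -0.3578.
Since 26.477 cm > 23 cm, the first image lies past the second lens and serves as a virtual object: d_o2 = L - d_i1 = -3.477 cm.
Second lens: d_i2 = 1/(1/9.5 - 1/(-3.477)) = 2.545 cm.
m_2 = -(2.545)/(-3.477) = 0.7321.
The system's lateral magnification is m_1 m_2 = (-0.3578)(0.7321) = -0.2619.

-0.262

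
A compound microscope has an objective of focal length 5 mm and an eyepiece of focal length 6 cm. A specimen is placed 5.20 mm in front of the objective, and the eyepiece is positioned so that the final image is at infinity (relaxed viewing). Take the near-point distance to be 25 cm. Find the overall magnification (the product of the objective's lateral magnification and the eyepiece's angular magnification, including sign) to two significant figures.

-100

Convert to cm: f_obj = 5 mm = 0.5 cm; d_o = 5.20 mm = 0.52 cm.
Objective: 1/d_i = 1/f_obj - 1/d_o = 1/0.5 - 1/0.52 = 0.07692 cm^-1, so d_i = 13.000 cm.
m_obj = -d_i/d_o = -13.000/0.52 = -25.000.
Eyepiece angular magnification (image at infinity): M_eye = D/f_e = 25/6 = 4.167.
Overall M = m_obj x M_eye = (-25.000)(4.167) = -104.17.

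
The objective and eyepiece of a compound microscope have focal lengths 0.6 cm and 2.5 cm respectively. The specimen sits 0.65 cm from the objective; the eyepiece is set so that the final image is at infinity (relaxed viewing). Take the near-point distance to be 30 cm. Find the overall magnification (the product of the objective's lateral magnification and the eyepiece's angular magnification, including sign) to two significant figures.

-140

Objective: 1/d_i = 1/f_obj - 1/d_o = 1/0.6 - 1/0.65 = 0.12821 cm^-1, so d_i = 7.800 cm.
m_obj = -d_i/d_o = -7.800/0.65 = -12.000.
Eyepiece angular magnification (image at infinity): M_eye = D/f_e = 30/2.5 = 12.000.
Overall M = m_obj x M_eye = (-12.000)(12.000) = -144.00.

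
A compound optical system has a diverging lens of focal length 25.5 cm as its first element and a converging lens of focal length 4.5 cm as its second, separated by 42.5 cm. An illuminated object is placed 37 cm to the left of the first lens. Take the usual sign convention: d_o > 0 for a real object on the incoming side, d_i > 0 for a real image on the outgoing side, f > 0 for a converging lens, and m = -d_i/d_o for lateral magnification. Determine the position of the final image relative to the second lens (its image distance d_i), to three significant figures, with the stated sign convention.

4.88 cm

Lens 1: 1/d_i1 = 1/f_1 - 1/d_o1 = 1/(-25.5) - 1/37 = -0.06624 cm^-1, so d_i1 = -15.096 cm.
With d_i1 < 0 the first image is virtual and lies on the object side; the object distance for lens 2 is d_o2 = 42.5 - (-15.096) = 57.596 cm.
Lens 2: 1/d_i2 = 1/f_2 - 1/d_o2 = 1/4.5 - 1/(57.596) = 0.20486 cm^-1, so d_i2 = 4.881 cm.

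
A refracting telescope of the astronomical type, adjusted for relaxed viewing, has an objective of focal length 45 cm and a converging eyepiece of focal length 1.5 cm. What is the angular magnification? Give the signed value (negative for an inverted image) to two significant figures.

M = -f_obj/f_eye = -45/(1.5) = -30.000.

-30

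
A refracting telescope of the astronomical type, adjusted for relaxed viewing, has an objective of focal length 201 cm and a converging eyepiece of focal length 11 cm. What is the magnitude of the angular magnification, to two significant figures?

18

|M| = f_obj/|f_eye| = 201/11 = 18.273.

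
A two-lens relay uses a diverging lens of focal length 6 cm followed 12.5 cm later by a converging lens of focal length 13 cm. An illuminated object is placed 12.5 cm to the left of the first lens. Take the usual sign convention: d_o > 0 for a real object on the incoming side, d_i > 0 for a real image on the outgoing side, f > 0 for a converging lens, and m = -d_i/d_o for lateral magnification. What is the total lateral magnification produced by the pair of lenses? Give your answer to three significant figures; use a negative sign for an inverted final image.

-1.19

First lens: d_i1 = 1/(1/(-6) - 1/12.5) = -4.054 cm.
m_1 = -(-4.054)/12.5 = 0.3243.
With d_i1 < 0 the first image is virtual and lies on the object side; the object distance for lens 2 is d_o2 = 12.5 - (-4.054) = 16.554 cm.
Second lens: d_i2 = 1/(1/13 - 1/(16.554)) = 60.551 cm.
m_2 = -(60.551)/(16.554) = -3.6578.
Total m = m_1 x m_2 = (0.3243)(-3.6578) = -1.1863.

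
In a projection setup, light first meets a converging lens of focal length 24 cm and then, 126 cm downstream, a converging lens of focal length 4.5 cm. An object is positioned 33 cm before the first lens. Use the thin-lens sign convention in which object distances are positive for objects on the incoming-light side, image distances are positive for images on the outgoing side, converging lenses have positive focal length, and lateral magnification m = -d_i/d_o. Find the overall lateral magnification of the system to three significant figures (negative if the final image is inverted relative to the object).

First lens: d_i1 = 1/(1/24 - 1/33) = 88.000 cm.
m_1 = -(88.000)/33 = -2.6667.
The intermediate image is 88.000 cm to the right of lens 1, so d_o2 = L - d_i1 = 126 - 88.000 = 38.000 cm.
Second lens: d_i2 = 1/(1/4.5 - 1/(38.000)) = 5.104 cm.
m_2 = -(5.104)/(38.000) = -0.1343.
Total m = m_1 x m_2 = (-2.6667)(-0.1343) = 0.3582.

0.358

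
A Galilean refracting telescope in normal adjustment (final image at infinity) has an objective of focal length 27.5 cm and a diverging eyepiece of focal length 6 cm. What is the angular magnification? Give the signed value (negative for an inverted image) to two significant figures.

M = -f_obj/f_eye = -27.5/(-6) = 4.583.

4.6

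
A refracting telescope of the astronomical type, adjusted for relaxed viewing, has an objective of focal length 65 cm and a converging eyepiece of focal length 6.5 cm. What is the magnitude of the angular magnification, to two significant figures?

|M| = f_obj/|f_eye| = 65/6.5 = 10.000.

10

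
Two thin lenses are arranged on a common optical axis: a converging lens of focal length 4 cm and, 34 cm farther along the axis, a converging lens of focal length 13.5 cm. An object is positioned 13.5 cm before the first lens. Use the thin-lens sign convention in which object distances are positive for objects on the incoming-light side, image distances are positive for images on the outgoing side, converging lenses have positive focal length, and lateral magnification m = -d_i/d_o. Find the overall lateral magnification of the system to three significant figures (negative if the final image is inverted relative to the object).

0.384

First lens: d_i1 = 1/(1/4 - 1/13.5) = 5.684 cm.
m_1 = -(5.684)/13.5 = -0.4211.
The intermediate image is 5.684 cm to the right of lens 1, so d_o2 = L - d_i1 = 34 - 5.684 = 28.316 cm.
Second lens: d_i2 = 1/(1/13.5 - 1/(28.316)) = 25.801 cm.
m_2 = -(25.801)/(28.316) = -0.9112.
Total m = m_1 x m_2 = (-0.4211)(-0.9112) = 0.3837.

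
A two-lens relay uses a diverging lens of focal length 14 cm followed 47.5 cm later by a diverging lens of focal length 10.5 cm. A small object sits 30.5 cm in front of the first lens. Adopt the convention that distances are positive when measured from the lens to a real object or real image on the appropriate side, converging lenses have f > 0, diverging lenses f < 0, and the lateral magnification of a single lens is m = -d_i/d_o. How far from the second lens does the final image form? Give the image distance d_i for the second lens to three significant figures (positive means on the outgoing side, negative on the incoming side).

Lens 1: 1/d_i1 = 1/f_1 - 1/d_o1 = 1/(-14) - 1/30.5 = -0.10422 cm^-1, so d_i1 = -9.596 cm.
With d_i1 < 0 the first image is virtual and lies on the object side; the object distance for lens 2 is d_o2 = 47.5 - (-9.596) = 57.096 cm.
Lens 2: 1/d_i2 = 1/f_2 - 1/d_o2 = 1/(-10.5) - 1/(57.096) = -0.11275 cm^-1, so d_i2 = -8.869 cm.

-8.87 cm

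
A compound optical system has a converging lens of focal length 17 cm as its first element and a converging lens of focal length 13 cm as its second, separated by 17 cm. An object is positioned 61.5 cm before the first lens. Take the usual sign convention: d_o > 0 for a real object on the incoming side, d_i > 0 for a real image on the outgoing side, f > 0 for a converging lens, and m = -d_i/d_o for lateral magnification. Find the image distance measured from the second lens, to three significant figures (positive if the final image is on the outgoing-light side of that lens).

Lens 1: 1/d_i1 = 1/f_1 - 1/d_o1 = 1/17 - 1/61.5 = 0.04256 cm^-1, so d_i1 = 23.494 cm.
This image would form 23.494 cm past lens 1, i.e. 6.494 cm beyond lens 2, so it is a virtual object for lens 2: d_o2 = 17 - 23.494 = -6.494 cm.
Lens 2: 1/d_i2 = 1/f_2 - 1/d_o2 = 1/13 - 1/(-6.494) = 0.23090 cm^-1, so d_i2 = 4.331 cm.

4.33 cm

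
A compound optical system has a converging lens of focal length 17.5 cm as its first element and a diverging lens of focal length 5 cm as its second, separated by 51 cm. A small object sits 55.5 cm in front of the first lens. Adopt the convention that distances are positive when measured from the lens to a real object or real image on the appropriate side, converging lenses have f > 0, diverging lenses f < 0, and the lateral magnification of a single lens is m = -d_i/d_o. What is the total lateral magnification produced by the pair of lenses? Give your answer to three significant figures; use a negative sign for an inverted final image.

Applying the thin-lens equation to the first lens, 1/17.5 = 1/55.5 + 1/d_i1, which gives d_i1 = 25.559 cm.
Its lateral magnification is m_1 = -d_i1/d_o1 = -(25.559)/55.5 = -0.4605.
The intermediate image is 25.559 cm to the right of lens 1, so d_o2 = L - d_i1 = 51 - 25.559 = 25.441 cm.
Applying the thin-lens equation again with f_2 = -5 cm and d_o2 = 25.441 cm gives d_i2 = -4.179 cm.
m_2 = -(-4.179)/(25.441) = 0.1643.
Total m = m_1 x m_2 = (-0.4605)(0.1643) = -0.0756.

-0.0756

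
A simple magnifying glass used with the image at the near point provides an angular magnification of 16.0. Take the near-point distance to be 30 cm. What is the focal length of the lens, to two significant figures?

2.0 cm

For the image at the near point, M = 1 + D/f.
f = D/(M - 1) = 30/(16.0 - 1) = 2.000 cm.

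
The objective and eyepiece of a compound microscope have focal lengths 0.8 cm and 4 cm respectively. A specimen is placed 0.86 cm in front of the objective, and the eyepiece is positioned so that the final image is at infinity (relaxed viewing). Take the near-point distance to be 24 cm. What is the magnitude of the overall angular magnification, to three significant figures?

80.0

Objective: 1/d_i = 1/f_obj - 1/d_o = 1/0.8 - 1/0.86 = 0.08721 cm^-1, so d_i = 11.467 cm.
m_obj = -d_i/d_o = -11.467/0.86 = -13.333.
Eyepiece angular magnification (image at infinity): M_eye = D/f_e = 24/4 = 6.000.
Overall M = m_obj x M_eye = (-13.333)(6.000) = -80.00.
|M| = 80.00.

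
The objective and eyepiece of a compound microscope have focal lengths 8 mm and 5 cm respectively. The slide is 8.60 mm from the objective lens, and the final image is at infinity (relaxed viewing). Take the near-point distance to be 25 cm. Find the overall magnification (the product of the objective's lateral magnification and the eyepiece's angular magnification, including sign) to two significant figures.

-67

Convert to cm: f_obj = 8 mm = 0.8 cm; d_o = 8.60 mm = 0.86 cm.
Objective: 1/d_i = 1/f_obj - 1/d_o = 1/0.8 - 1/0.86 = 0.08721 cm^-1, so d_i = 11.467 cm.
m_obj = -d_i/d_o = -11.467/0.86 = -13.333.
Eyepiece angular magnification (image at infinity): M_eye = D/f_e = 25/5 = 5.000.
Overall M = m_obj x M_eye = (-13.333)(5.000) = -66.67.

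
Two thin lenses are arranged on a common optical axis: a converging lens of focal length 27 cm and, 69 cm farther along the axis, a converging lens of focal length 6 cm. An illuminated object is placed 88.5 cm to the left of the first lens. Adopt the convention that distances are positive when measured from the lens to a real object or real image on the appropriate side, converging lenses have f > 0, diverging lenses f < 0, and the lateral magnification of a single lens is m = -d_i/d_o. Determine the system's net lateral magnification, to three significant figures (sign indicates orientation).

0.109

First lens: d_i1 = 1/(1/27 - 1/88.5) = 38.854 cm.
m_1 = -(38.854)/88.5 = -0.4390.
That image sits 30.146 cm in front of the second lens, so d_o2 = 30.146 cm.
Second lens: d_i2 = 1/(1/6 - 1/(30.146)) = 7.491 cm.
m_2 = -(7.491)/(30.146) = -0.2485.
Overall magnification: m = m_1 m_2 = 0.1091.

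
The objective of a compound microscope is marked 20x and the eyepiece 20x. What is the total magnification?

The overall magnification of a compound microscope is the product of the objective and eyepiece magnifications:
M = M_obj x M_eye = 20 x 20 = 400.

400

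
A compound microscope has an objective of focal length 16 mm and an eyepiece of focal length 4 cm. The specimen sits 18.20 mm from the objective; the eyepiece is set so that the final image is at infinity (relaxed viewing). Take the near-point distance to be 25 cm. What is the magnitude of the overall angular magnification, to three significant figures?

45.5

Convert to cm: f_obj = 16 mm = 1.6 cm; d_o = 18.20 mm = 1.82 cm.
Objective: 1/d_i = 1/f_obj - 1/d_o = 1/1.6 - 1/1.82 = 0.07555 cm^-1, so d_i = 13.236 cm.
m_obj = -d_i/d_o = -13.236/1.82 = -7.273.
Eyepiece angular magnification (image at infinity): M_eye = D/f_e = 25/4 = 6.250.
Overall M = m_obj x M_eye = (-7.273)(6.250) = -45.45.
|M| = 45.45.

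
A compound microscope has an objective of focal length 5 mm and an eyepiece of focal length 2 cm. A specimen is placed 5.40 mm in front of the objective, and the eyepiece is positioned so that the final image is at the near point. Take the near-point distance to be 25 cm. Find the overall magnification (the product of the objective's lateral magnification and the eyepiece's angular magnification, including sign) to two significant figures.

Convert to cm: f_obj = 5 mm = 0.5 cm; d_o = 5.40 mm = 0.54 cm.
Objective: 1/d_i = 1/f_obj - 1/d_o = 1/0.5 - 1/0.54 = 0.14815 cm^-1, so d_i = 6.750 cm.
m_obj = -d_i/d_o = -6.750/0.54 = -12.500.
Eyepiece angular magnification (image at near point): M_eye = 1 + D/f_e = 1 + 25/2 = 13.500.
Overall M = m_obj x M_eye = (-12.500)(13.500) = -168.75.

-170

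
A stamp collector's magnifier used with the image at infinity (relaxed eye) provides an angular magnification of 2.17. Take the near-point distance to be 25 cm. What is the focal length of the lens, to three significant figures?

11.5 cm

For the image at infinity, M = D/f.
f = D/M = 25/2.17 = 11.521 cm.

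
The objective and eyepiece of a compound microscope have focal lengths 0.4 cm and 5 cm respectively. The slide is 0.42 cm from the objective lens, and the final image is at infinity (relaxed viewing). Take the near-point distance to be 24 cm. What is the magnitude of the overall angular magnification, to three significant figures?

96.0

Objective: 1/d_i = 1/f_obj - 1/d_o = 1/0.4 - 1/0.42 = 0.11905 cm^-1, so d_i = 8.400 cm.
m_obj = -d_i/d_o = -8.400/0.42 = -20.000.
Eyepiece angular magnification (image at infinity): M_eye = D/f_e = 24/5 = 4.800.
Overall M = m_obj x M_eye = (-20.000)(4.800) = -96.00.
|M| = 96.00.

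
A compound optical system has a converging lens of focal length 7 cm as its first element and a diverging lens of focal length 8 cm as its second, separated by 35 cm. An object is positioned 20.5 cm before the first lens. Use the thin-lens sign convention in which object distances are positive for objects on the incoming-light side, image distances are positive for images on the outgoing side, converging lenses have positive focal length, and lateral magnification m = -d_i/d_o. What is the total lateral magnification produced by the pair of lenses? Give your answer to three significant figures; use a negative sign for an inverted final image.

-0.128

First lens: d_i1 = 1/(1/7 - 1/20.5) = 10.630 cm.
m_1 = -(10.630)/20.5 = -0.5185.
That image sits 24.370 cm in front of the second lens, so d_o2 = 24.370 cm.
Second lens: d_i2 = 1/(1/(-8) - 1/(24.370)) = -6.023 cm.
m_2 = -(-6.023)/(24.370) = 0.2471.
The system's lateral magnification is m_1 m_2 = (-0.5185)(0.2471) = -0.1281.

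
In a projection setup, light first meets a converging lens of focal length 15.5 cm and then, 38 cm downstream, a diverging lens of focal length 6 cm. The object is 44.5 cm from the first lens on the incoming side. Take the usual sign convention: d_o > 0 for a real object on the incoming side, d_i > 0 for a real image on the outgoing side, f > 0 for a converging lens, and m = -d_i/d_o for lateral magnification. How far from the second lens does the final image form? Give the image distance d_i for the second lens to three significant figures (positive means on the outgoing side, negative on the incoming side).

First lens: d_i1 = 1/(1/15.5 - 1/44.5) = 23.784 cm.
The intermediate image is 23.784 cm to the right of lens 1, so d_o2 = L - d_i1 = 38 - 23.784 = 14.216 cm.
Second lens: d_i2 = 1/(1/(-6) - 1/(14.216)) = -4.219 cm.

-4.22 cm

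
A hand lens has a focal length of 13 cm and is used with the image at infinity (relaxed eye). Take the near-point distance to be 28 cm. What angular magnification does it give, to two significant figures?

M = D/f = 28/13 = 2.154.

2.2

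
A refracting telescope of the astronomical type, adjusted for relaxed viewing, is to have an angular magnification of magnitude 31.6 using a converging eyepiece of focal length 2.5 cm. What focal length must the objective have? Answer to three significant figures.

|M| = f_obj/|f_eye|, so f_obj = |M| x |f_eye| = 31.6 x 2.5 = 79.000 cm.

79.0 cm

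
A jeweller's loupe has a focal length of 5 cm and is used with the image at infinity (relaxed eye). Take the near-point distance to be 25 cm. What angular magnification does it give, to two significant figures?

M = D/f = 25/5 = 5.000.

5.0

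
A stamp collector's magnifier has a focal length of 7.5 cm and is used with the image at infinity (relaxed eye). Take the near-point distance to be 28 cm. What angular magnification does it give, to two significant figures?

3.7

M = D/f = 28/7.5 = 3.733.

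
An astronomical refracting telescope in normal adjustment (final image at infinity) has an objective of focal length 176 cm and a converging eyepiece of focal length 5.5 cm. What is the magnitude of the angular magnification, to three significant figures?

32.0

|M| = f_obj/|f_eye| = 176/5.5 = 32.000.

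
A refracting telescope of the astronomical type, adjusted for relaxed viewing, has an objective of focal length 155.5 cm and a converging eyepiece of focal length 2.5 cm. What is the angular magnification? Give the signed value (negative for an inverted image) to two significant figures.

-62

M = -f_obj/f_eye = -155.5/(2.5) = -62.200.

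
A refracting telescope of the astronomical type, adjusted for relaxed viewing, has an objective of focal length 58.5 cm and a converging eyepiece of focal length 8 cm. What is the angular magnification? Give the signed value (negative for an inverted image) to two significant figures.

-7.3

M = -f_obj/f_eye = -58.5/(8) = -7.312.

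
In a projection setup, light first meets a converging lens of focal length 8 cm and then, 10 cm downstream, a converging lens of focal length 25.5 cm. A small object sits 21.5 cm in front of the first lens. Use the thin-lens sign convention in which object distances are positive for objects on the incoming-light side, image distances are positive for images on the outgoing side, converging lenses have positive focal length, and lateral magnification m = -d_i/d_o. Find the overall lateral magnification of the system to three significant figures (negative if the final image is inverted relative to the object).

-0.535

First lens: d_i1 = 1/(1/8 - 1/21.5) = 12.741 cm.
m_1 = -(12.741)/21.5 = -0.5926.
Since 12.741 cm > 10 cm, the first image lies past the second lens and serves as a virtual object: d_o2 = L - d_i1 = -2.741 cm.
Second lens: d_i2 = 1/(1/25.5 - 1/(-2.741)) = 2.475 cm.
m_2 = -(2.475)/(-2.741) = 0.9030.
The system's lateral magnification is m_1 m_2 = (-0.5926)(0.9030) = -0.5351.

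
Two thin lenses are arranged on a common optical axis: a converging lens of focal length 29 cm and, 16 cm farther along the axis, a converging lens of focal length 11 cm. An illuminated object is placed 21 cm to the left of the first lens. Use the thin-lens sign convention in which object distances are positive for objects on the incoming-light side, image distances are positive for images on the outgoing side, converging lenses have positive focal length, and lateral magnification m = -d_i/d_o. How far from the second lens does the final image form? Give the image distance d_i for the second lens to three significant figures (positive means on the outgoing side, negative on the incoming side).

12.5 cm

First lens: d_i1 = 1/(1/29 - 1/21) = -76.125 cm.
The intermediate image is virtual, 76.125 cm to the left of lens 1, so d_o2 = L - d_i1 = 16 - (-76.125) = 92.125 cm.
Second lens: d_i2 = 1/(1/11 - 1/(92.125)) = 12.492 cm.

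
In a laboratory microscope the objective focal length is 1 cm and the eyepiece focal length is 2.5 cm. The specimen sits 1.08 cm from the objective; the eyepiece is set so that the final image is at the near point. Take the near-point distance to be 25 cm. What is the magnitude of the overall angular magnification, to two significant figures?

140

Objective: 1/d_i = 1/f_obj - 1/d_o = 1/1 - 1/1.08 = 0.07407 cm^-1, so d_i = 13.500 cm.
m_obj = -d_i/d_o = -13.500/1.08 = -12.500.
Eyepiece angular magnification (image at near point): M_eye = 1 + D/f_e = 1 + 25/2.5 = 11.000.
Overall M = m_obj x M_eye = (-12.500)(11.000) = -137.50.
|M| = 137.50.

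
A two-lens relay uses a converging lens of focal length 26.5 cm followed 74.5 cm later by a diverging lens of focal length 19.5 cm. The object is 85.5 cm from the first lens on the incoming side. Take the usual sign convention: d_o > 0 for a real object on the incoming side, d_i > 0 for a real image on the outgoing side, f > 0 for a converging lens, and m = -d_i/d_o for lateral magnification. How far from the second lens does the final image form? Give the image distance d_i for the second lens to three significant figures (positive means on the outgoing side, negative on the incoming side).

-12.7 cm

Applying the thin-lens equation to the first lens, 1/26.5 = 1/85.5 + 1/d_i1, which gives d_i1 = 38.403 cm.
Object distance for lens 2: d_o2 = 74.5 - 38.403 = 36.097 cm.
Applying the thin-lens equation again with f_2 = -19.5 cm and d_o2 = 36.097 cm gives d_i2 = -12.661 cm.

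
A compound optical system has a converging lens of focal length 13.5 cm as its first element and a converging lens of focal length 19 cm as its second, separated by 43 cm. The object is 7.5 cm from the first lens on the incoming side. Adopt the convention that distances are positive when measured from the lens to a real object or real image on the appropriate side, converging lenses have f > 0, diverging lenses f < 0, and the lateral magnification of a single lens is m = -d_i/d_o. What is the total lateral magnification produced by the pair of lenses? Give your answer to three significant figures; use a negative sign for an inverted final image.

Applying the thin-lens equation to the first lens, 1/13.5 = 1/7.5 + 1/d_i1, which gives d_i1 = -16.875 cm.
Its lateral magnification is m_1 = -d_i1/d_o1 = -(-16.875)/7.5 = 2.2500.
The intermediate image is virtual, 16.875 cm to the left of lens 1, so d_o2 = L - d_i1 = 43 - (-16.875) = 59.875 cm.
Applying the thin-lens equation again with f_2 = 19 cm and d_o2 = 59.875 cm gives d_i2 = 27.832 cm.
m_2 = -(27.832)/(59.875) = -0.4648.
The system's lateral magnification is m_1 m_2 = (2.2500)(-0.4648) = -1.0459.

-1.05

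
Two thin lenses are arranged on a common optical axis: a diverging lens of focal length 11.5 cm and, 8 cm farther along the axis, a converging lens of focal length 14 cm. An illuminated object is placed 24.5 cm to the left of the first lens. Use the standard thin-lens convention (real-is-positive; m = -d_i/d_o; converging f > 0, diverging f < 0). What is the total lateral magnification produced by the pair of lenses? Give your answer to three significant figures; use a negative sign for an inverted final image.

-2.45

Applying the thin-lens equation to the first lens, 1/(-11.5) = 1/24.5 + 1/d_i1, which gives d_i1 = -7.826 cm.
Its lateral magnification is m_1 = -d_i1/d_o1 = -(-7.826)/24.5 = 0.3194.
The intermediate image is virtual, 7.826 cm to the left of lens 1, so d_o2 = L - d_i1 = 8 - (-7.826) = 15.826 cm.
Applying the thin-lens equation again with f_2 = 14 cm and d_o2 = 15.826 cm gives d_i2 = 121.316 cm.
m_2 = -(121.316)/(15.826) = -7.6654.
Overall magnification: m = m_1 m_2 = -2.4487.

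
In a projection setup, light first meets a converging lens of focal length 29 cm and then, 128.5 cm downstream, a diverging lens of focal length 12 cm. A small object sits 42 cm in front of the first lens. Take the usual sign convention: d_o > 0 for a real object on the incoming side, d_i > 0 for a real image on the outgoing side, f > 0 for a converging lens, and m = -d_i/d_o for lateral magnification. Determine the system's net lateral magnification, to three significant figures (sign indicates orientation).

-0.572

First lens: d_i1 = 1/(1/29 - 1/42) = 93.692 cm.
m_1 = -(93.692)/42 = -2.2308.
Object distance for lens 2: d_o2 = 128.5 - 93.692 = 34.808 cm.
Second lens: d_i2 = 1/(1/(-12) - 1/(34.808)) = -8.924 cm.
m_2 = -(-8.924)/(34.808) = 0.2564.
The system's lateral magnification is m_1 m_2 = (-2.2308)(0.2564) = -0.5719.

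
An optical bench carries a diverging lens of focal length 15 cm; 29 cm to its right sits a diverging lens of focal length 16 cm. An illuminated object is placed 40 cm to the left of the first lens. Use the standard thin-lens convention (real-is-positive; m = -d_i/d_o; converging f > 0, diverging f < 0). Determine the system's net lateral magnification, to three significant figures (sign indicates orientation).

Lens 1: 1/d_i1 = 1/f_1 - 1/d_o1 = 1/(-15) - 1/40 = -0.09167 cm^-1, so d_i1 = -10.909 cm.
m_1 = -(-10.909)/40 = 0.2727.
The intermediate image is virtual, 10.909 cm to the left of lens 1, so d_o2 = L - d_i1 = 29 - (-10.909) = 39.909 cm.
Lens 2: 1/d_i2 = 1/f_2 - 1/d_o2 = 1/(-16) - 1/(39.909) = -0.08756 cm^-1, so d_i2 = -11.421 cm.
m_2 = -(-11.421)/(39.909) = 0.2862.
Total m = m_1 x m_2 = (0.2727)(0.2862) = 0.0780.

0.0780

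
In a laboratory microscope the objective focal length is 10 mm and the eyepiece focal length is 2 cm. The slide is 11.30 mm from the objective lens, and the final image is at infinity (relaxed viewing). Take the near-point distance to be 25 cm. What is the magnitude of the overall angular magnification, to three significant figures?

Convert to cm: f_obj = 10 mm = 1 cm; d_o = 11.30 mm = 1.13 cm.
Objective: 1/d_i = 1/f_obj - 1/d_o = 1/1 - 1/1.13 = 0.11504 cm^-1, so d_i = 8.692 cm.
m_obj = -d_i/d_o = -8.692/1.13 = -7.692.
Eyepiece angular magnification (image at infinity): M_eye = D/f_e = 25/2 = 12.500.
Overall M = m_obj x M_eye = (-7.692)(12.500) = -96.15.
|M| = 96.15.

96.2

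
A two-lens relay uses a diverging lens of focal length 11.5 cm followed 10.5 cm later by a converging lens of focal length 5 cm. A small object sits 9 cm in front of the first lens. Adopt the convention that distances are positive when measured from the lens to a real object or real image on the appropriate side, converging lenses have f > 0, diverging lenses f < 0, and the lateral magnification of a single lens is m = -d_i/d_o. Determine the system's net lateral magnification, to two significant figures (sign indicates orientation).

-0.27

Applying the thin-lens equation to the first lens, 1/(-11.5) = 1/9 + 1/d_i1, which gives d_i1 = -5.049 cm.
Its lateral magnification is m_1 = -d_i1/d_o1 = -(-5.049)/9 = 0.5610.
The intermediate image is virtual, 5.049 cm to the left of lens 1, so d_o2 = L - d_i1 = 10.5 - (-5.049) = 15.549 cm.
Applying the thin-lens equation again with f_2 = 5 cm and d_o2 = 15.549 cm gives d_i2 = 7.370 cm.
m_2 = -(7.370)/(15.549) = -0.4740.
The system's lateral magnification is m_1 m_2 = (0.5610)(-0.4740) = -0.2659.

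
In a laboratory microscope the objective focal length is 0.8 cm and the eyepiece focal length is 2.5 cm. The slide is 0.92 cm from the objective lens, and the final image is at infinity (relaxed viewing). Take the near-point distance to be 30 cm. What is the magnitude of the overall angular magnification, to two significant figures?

Objective: 1/d_i = 1/f_obj - 1/d_o = 1/0.8 - 1/0.92 = 0.16304 cm^-1, so d_i = 6.133 cm.
m_obj = -d_i/d_o = -6.133/0.92 = -6.667.
Eyepiece angular magnification (image at infinity): M_eye = D/f_e = 30/2.5 = 12.000.
Overall M = m_obj x M_eye = (-6.667)(12.000) = -80.00.
|M| = 80.00.

80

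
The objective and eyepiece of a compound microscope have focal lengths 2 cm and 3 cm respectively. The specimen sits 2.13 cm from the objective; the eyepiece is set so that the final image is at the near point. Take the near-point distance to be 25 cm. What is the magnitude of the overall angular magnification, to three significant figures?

Objective: 1/d_i = 1/f_obj - 1/d_o = 1/2 - 1/2.13 = 0.03052 cm^-1, so d_i = 32.769 cm.
m_obj = -d_i/d_o = -32.769/2.13 = -15.385.
Eyepiece angular magnification (image at near point): M_eye = 1 + D/f_e = 1 + 25/3 = 9.333.
Overall M = m_obj x M_eye = (-15.385)(9.333) = -143.59.
|M| = 143.59.

144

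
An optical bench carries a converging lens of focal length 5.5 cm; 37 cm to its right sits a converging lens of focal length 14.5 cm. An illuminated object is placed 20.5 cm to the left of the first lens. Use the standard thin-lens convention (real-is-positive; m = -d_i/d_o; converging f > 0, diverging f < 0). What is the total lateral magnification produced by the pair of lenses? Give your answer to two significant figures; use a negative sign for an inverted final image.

Applying the thin-lens equation to the first lens, 1/5.5 = 1/20.5 + 1/d_i1, which gives d_i1 = 7.517 cm.
Its lateral magnification is m_1 = -d_i1/d_o1 = -(7.517)/20.5 = -0.3667.
The intermediate image is 7.517 cm to the right of lens 1, so d_o2 = L - d_i1 = 37 - 7.517 = 29.483 cm.
Applying the thin-lens equation again with f_2 = 14.5 cm and d_o2 = 29.483 cm gives d_i2 = 28.532 cm.
m_2 = -(28.532)/(29.483) = -0.9677.
Total m = m_1 x m_2 = (-0.3667)(-0.9677) = 0.3548.

0.35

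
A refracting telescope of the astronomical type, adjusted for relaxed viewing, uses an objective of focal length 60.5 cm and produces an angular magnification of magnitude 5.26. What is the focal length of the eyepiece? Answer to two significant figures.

12 cm

|M| = f_obj/f_eye, so f_eye = f_obj/|M| = 60.5/5.26 = 11.502 cm.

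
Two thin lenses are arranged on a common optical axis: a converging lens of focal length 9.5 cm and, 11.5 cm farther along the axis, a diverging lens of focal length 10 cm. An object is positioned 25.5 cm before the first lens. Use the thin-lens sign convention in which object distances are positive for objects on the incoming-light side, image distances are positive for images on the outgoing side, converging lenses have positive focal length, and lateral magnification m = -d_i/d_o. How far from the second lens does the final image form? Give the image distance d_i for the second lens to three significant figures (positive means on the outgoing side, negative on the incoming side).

5.72 cm

Lens 1: 1/d_i1 = 1/f_1 - 1/d_o1 = 1/9.5 - 1/25.5 = 0.06605 cm^-1, so d_i1 = 15.141 cm.
This image would form 15.141 cm past lens 1, i.e. 3.641 cm beyond lens 2, so it is a virtual object for lens 2: d_o2 = 11.5 - 15.141 = -3.641 cm.
Lens 2: 1/d_i2 = 1/f_2 - 1/d_o2 = 1/(-10) - 1/(-3.641) = 0.17468 cm^-1, so d_i2 = 5.725 cm.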